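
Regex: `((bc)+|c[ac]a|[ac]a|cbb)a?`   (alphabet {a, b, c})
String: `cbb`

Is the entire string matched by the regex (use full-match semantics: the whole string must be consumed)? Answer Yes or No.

Yes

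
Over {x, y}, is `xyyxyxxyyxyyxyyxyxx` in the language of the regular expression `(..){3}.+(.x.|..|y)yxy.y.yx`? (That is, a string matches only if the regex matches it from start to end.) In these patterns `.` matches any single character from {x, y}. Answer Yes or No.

No

Every match must end with `yx`, but `xyyxyxxyyxyyxyyxyxx` does not.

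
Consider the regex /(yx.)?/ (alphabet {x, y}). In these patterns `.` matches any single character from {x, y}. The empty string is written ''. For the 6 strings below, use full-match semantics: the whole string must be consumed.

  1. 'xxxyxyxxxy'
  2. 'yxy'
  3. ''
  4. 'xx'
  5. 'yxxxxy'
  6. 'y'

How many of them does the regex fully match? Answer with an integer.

1 → no match
2 → match
3 → match
4 → no match
5 → no match
6 → no match
Total matched: 2

2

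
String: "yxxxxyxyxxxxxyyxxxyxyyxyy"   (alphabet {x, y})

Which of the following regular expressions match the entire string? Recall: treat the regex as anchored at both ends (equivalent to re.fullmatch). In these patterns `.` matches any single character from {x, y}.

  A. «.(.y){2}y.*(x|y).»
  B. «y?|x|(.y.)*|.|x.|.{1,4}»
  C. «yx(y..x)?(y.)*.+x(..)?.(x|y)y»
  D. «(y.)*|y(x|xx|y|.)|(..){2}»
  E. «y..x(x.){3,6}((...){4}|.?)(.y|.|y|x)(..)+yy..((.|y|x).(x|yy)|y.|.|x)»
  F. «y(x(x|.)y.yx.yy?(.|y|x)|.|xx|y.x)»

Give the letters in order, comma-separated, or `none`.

A → no match
B → no match
C → match
D → no match
E → match
F → no match

C, E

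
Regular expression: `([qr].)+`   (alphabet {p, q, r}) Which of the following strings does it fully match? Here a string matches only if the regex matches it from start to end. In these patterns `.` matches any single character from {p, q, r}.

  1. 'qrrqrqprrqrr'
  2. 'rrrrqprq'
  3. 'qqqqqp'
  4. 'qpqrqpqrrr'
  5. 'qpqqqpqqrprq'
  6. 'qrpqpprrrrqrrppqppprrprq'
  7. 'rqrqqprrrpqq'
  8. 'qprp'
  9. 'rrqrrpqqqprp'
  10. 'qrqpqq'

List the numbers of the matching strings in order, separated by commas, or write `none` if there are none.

1 → no match
2 → match
3 → match
4 → match
5 → match
6 → no match
7 → match
8 → match
9 → match
10 → match

2, 3, 4, 5, 7, 8, 9, 10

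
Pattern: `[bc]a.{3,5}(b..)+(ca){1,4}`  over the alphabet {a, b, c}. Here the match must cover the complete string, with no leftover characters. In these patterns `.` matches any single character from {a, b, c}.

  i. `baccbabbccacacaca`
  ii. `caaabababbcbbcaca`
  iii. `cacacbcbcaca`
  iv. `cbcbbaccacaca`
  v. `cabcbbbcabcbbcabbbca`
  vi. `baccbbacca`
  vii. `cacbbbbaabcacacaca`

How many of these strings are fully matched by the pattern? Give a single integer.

i → match
ii → match
iii → match
iv → no match
v → match
vi → match
vii → match
Total matched: 6

6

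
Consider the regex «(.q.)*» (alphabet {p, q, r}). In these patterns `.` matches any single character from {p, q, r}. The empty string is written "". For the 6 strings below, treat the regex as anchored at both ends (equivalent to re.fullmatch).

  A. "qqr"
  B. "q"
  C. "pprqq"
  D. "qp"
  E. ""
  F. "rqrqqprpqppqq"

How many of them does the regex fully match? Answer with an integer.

A → match
B → no match
C → no match
D → no match
E → match
F → no match
Total matched: 2

2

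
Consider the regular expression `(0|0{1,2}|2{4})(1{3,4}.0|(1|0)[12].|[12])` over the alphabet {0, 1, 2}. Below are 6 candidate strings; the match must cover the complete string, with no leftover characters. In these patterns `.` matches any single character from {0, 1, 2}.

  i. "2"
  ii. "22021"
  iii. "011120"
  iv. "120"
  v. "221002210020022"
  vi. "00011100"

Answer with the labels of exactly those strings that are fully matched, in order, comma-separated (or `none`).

iii

i → no match
ii → no match
iii → match
iv → no match
v → no match
vi → no match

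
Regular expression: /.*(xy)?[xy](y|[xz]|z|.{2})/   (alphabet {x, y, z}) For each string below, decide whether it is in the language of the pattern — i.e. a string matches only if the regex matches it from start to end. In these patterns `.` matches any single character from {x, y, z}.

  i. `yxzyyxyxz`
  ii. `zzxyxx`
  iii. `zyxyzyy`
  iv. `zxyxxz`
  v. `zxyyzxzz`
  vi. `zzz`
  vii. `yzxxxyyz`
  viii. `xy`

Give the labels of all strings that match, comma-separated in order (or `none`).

i, ii, iii, iv, v, vii, viii

i → match
ii → match
iii → match
iv → match
v → match
vi → no match
vii → match
viii → match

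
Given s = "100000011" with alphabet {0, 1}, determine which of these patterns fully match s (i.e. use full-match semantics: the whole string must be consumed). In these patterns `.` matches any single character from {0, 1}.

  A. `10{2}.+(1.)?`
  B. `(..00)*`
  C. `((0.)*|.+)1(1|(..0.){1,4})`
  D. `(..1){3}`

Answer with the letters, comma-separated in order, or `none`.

A → match
B → no match
C → match
D → no match

A, C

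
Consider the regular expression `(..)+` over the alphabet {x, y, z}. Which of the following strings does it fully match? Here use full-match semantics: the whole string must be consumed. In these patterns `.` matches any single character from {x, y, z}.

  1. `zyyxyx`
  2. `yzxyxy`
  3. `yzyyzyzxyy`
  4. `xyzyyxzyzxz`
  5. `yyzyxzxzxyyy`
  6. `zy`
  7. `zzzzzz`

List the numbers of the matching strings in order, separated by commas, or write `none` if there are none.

1. `zyyxyx` → match
2. `yzxyxy` → match
3. `yzyyzyzxyy` → match
4. `xyzyyxzyzxz` → no match
5. `yyzyxzxzxyyy` → match
6. `zy` → match
7. `zzzzzz` → match

1, 2, 3, 5, 6, 7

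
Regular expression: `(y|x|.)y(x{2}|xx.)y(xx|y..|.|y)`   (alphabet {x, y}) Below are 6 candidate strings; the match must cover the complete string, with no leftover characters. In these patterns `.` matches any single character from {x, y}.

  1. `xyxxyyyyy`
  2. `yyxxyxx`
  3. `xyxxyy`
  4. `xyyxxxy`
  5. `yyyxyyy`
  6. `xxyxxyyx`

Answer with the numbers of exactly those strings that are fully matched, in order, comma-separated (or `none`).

1, 2, 3

1 → match
2 → match
3 → match
4 → no match
5 → no match
6 → no match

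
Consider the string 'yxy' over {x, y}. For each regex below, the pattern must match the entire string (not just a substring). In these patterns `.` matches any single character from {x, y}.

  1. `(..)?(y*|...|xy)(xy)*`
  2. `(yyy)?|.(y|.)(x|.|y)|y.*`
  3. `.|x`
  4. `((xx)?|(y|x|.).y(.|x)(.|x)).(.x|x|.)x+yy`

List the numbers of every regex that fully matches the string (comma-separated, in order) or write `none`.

1, 2

1 → match
2 → match
3 → no match
4 → no match — must end with 'xyy'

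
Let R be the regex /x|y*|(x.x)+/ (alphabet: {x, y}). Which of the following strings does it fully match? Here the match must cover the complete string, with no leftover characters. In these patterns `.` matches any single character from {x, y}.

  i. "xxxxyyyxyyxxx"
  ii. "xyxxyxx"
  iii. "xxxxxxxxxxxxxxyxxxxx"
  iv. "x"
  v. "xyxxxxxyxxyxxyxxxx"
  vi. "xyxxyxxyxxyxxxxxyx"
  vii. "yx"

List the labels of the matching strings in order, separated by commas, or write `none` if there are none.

iv, v, vi

i → no match
ii → no match
iii → no match
iv → match
v → match
vi → match
vii → no match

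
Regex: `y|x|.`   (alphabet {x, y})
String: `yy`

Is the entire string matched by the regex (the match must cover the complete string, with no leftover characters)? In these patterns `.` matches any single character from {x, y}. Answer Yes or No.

No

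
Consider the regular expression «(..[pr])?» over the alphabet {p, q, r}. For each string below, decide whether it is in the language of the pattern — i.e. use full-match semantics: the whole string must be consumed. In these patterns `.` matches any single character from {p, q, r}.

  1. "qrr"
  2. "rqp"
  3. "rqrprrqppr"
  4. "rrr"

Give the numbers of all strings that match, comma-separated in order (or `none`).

1, 2, 4

1 → match
2 → match
3 → no match
4 → match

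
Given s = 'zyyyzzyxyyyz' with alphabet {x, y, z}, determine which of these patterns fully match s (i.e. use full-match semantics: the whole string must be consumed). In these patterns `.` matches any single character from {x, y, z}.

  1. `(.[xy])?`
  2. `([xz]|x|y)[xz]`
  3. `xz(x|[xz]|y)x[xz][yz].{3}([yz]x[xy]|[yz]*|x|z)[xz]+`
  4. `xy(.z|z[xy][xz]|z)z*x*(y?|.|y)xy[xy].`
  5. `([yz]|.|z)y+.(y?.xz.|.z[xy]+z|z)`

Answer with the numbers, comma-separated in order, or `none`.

1 → no match
2 → no match
3 → no match — must start with 'xz'
4 → no match — must start with 'xy'
5 → match

5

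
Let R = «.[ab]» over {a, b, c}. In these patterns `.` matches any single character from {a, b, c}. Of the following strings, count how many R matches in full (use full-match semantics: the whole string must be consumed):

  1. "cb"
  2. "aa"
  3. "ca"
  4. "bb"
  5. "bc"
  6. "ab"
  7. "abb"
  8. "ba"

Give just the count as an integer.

6

1 → match
2 → match
3 → match
4 → match
5 → no match
6 → match
7 → no match
8 → match
Total matched: 6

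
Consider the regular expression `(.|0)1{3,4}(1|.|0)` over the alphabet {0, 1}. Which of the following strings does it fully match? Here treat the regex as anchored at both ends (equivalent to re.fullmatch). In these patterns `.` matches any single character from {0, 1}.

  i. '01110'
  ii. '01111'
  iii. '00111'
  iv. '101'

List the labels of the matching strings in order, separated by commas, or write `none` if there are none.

i, ii

i → match
ii → match
iii → no match
iv → no match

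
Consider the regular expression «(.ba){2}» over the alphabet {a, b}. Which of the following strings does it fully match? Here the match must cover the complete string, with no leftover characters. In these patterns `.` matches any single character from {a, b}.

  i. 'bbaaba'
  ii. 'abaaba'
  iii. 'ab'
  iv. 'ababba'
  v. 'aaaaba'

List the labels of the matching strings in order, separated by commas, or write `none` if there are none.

i, ii, iv

i → match
ii → match
iii → no match — must end with 'ba'
iv → match
v → no match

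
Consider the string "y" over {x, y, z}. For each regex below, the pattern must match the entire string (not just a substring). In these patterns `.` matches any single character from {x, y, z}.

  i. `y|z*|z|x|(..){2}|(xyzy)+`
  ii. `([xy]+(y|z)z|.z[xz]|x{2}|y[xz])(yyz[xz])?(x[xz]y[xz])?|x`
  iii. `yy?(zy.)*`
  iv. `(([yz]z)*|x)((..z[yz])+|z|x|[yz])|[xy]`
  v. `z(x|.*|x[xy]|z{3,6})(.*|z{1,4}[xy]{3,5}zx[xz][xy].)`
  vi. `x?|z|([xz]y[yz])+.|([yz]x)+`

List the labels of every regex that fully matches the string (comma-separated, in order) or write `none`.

i, iii, iv

i → match
ii → no match
iii → match
iv → match
v → no match — must start with "z"
vi → no match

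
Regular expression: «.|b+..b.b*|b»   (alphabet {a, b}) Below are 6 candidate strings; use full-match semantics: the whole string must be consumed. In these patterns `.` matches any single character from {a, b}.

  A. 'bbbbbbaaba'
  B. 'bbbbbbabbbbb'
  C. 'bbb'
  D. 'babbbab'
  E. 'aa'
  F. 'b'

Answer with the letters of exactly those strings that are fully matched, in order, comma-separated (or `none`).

A, B, F

A. 'bbbbbbaaba' → match
B. 'bbbbbbabbbbb' → match
C. 'bbb' → no match
D. 'babbbab' → no match
E. 'aa' → no match
F. 'b' → match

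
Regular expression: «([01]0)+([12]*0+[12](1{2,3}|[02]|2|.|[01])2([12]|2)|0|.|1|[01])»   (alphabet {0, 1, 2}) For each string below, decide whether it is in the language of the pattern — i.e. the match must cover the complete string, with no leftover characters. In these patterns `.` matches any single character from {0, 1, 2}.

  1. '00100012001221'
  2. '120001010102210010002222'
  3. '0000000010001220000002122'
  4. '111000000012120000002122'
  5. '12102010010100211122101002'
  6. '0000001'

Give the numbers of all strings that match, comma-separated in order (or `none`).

1, 3, 6

1 → match
2 → no match
3 → match
4 → no match
5 → no match
6. '0000001' → match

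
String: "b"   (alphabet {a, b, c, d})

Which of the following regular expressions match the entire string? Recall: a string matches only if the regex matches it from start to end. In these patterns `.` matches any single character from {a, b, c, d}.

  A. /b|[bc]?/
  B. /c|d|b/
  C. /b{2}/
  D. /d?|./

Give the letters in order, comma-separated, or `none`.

A, B, D

A → match
B → match
C → no match
D → match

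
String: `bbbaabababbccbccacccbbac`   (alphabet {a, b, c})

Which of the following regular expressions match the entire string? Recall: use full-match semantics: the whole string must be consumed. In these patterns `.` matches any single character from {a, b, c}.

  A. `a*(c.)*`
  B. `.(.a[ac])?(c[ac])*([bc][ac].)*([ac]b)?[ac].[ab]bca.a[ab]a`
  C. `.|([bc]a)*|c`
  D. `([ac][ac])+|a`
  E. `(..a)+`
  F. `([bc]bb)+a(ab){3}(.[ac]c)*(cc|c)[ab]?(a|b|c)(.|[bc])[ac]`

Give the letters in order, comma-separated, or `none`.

A → no match
B → no match — must end with `a`
C → no match
D → no match
E → no match — must end with `a`
F → match

F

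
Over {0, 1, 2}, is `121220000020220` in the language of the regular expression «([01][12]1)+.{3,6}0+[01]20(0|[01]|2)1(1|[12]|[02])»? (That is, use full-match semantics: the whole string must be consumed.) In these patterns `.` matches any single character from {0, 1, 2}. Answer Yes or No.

No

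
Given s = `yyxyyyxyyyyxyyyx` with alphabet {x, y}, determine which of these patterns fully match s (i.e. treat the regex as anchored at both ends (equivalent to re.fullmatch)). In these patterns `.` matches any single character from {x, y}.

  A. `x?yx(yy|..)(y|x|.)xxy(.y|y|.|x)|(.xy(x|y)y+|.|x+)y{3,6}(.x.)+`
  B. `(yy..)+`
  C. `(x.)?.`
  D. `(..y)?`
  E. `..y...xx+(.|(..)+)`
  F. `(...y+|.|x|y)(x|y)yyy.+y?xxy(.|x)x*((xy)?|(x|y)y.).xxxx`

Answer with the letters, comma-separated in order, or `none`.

A → no match
B → match
C → no match
D → no match
E → no match
F → no match — must end with `xxxx`

B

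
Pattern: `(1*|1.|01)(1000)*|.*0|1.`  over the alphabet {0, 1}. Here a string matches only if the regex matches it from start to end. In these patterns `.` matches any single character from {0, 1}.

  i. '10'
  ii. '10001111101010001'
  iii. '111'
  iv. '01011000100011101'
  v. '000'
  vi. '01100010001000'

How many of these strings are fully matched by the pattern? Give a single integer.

4

i. '10' → match
ii → no match
iii. '111' → match
iv → no match
v. '000' → match
vi → match
Total matched: 4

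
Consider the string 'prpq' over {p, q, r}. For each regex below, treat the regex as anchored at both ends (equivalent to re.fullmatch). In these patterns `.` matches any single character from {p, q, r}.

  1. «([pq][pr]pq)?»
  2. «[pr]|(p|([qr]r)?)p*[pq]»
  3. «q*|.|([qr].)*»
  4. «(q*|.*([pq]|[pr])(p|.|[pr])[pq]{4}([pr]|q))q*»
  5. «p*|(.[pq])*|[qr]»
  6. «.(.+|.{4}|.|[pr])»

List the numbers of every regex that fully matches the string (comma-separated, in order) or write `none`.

1 → match
2 → no match
3 → no match
4 → no match
5 → no match
6 → match

1, 6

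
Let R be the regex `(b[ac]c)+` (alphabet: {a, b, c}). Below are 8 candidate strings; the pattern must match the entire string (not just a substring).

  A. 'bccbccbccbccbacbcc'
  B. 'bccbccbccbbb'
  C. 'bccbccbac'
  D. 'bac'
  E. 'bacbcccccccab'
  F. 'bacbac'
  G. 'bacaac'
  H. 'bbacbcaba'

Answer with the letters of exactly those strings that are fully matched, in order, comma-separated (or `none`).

A, C, D, F

A → match
B → no match — must end with 'c'
C → match
D → match
E → no match — must end with 'c'
F → match
G → no match
H → no match — must end with 'c'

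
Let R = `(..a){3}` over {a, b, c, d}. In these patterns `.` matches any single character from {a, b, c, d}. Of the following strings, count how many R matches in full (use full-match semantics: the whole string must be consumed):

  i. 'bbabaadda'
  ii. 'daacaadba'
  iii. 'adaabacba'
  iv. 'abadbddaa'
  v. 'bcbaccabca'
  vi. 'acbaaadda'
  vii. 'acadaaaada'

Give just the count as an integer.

3

i → match
ii → match
iii → match
iv → no match
v → no match
vi → no match
vii → no match
Total matched: 3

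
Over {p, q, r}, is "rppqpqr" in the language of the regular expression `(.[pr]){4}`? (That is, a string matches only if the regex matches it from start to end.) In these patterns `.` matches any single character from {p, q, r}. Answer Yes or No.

No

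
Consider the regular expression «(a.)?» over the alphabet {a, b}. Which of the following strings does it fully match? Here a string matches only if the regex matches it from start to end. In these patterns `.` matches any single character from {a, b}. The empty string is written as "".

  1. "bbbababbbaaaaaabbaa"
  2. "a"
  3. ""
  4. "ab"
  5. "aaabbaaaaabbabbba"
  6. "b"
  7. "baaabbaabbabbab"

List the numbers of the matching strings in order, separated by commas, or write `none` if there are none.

3, 4

1 → no match
2. "a" → no match
3. "" → match
4. "ab" → match
5 → no match
6. "b" → no match
7 → no match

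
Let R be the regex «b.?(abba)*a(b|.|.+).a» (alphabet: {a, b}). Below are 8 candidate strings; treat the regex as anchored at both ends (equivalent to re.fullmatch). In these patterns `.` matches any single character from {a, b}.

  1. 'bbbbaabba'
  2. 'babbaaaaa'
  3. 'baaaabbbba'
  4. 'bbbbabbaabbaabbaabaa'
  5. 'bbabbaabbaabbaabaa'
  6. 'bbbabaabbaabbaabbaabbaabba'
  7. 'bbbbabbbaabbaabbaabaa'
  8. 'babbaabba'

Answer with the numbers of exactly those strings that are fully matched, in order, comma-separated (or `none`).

2, 3, 5, 8

1 → no match
2 → match
3 → match
4 → no match
5 → match
6 → no match
7 → no match
8 → match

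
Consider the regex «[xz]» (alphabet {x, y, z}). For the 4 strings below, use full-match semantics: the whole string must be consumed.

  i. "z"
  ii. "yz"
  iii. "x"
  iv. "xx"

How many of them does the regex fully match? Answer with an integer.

2

i → match
ii → no match
iii → match
iv → no match
Total matched: 2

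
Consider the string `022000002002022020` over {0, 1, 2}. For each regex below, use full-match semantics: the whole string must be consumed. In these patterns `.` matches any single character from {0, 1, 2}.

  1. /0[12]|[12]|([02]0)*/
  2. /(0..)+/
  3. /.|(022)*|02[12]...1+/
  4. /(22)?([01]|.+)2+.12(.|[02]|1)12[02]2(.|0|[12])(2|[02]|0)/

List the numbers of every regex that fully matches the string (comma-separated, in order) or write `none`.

2

1 → no match
2 → match
3 → no match
4 → no match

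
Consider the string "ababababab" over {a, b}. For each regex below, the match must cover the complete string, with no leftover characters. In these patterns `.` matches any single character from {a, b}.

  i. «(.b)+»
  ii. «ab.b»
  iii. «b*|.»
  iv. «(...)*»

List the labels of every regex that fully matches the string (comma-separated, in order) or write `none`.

i

i → match
ii → no match
iii → no match
iv → no match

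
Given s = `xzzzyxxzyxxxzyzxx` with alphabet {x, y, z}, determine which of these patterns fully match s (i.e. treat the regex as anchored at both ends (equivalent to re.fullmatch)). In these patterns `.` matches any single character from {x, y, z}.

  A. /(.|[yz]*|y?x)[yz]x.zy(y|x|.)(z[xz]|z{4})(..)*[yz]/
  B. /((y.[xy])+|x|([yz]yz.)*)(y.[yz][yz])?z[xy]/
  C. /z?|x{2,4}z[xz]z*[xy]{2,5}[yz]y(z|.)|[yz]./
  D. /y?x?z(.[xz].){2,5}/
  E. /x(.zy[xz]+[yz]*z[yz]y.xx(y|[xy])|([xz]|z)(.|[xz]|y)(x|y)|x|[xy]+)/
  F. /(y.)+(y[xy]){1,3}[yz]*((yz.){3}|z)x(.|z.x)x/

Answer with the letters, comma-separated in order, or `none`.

D

A → no match
B → no match
C → no match
D → match
E → no match
F → no match — must start with `y`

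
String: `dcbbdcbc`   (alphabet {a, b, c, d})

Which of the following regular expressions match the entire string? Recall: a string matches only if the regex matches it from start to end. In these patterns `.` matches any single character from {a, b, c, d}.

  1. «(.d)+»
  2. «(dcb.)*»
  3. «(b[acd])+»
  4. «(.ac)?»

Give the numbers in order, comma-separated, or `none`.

2

1 → no match — must end with `d`
2 → match
3 → no match — must start with `b`
4 → no match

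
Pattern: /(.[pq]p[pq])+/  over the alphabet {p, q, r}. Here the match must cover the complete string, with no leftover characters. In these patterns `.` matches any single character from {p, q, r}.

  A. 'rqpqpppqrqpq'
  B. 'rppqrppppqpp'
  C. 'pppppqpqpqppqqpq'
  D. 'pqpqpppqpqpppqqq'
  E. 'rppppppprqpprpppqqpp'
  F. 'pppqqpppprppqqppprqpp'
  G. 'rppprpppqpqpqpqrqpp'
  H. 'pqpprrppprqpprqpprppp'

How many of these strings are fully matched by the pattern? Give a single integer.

A → match
B → match
C → match
D → no match
E → match
F → no match
G → no match
H → no match
Total matched: 4

4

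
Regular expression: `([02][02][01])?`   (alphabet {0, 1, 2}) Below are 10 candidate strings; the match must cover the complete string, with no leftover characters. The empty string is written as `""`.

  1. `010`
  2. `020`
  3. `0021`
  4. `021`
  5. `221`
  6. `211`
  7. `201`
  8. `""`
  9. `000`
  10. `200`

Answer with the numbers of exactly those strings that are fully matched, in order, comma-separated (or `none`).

1 → no match
2 → match
3 → no match
4 → match
5 → match
6 → no match
7 → match
8 → match
9 → match
10 → match

2, 4, 5, 7, 8, 9, 10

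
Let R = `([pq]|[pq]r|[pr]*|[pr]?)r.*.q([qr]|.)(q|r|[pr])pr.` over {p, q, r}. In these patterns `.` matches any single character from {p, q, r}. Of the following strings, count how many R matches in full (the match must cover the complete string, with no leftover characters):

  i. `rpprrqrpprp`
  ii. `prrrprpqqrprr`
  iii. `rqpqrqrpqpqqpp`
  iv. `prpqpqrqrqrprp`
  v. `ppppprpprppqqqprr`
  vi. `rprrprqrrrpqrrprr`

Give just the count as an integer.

4

i → match
ii → match
iii → no match
iv → no match
v → match
vi → match
Total matched: 4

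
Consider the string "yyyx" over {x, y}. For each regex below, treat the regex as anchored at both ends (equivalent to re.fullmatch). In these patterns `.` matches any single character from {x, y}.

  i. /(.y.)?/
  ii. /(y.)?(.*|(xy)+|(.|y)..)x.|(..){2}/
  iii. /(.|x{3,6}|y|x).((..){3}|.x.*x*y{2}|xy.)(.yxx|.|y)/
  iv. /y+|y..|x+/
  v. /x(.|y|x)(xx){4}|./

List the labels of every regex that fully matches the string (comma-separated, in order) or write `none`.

ii

i → no match
ii → match
iii → no match
iv → no match
v → no match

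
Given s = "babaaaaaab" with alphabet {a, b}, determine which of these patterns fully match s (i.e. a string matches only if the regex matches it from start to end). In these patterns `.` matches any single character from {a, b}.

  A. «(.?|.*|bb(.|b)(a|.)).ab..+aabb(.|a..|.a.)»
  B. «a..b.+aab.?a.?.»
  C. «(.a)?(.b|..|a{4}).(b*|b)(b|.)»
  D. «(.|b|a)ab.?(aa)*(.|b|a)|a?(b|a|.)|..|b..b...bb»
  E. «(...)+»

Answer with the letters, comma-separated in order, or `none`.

D

A → no match
B → no match — must start with "a"
C → no match
D → match
E → no match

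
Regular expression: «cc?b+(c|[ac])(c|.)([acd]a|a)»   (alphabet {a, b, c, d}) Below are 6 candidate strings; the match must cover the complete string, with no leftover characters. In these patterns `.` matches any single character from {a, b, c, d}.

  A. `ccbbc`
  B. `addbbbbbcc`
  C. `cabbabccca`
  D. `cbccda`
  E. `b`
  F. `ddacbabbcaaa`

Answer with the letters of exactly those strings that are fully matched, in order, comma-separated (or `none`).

D

A → no match — must end with `a`
B → no match — must start with `c`
C → no match
D → match
E → no match — must start with `c`
F → no match — must start with `c`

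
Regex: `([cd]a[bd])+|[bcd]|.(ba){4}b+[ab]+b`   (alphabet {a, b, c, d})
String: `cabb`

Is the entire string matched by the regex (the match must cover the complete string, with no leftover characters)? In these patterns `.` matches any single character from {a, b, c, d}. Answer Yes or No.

No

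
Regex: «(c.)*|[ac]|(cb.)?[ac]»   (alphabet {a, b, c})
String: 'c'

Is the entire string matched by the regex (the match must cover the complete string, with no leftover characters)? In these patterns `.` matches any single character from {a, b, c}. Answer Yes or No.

Yes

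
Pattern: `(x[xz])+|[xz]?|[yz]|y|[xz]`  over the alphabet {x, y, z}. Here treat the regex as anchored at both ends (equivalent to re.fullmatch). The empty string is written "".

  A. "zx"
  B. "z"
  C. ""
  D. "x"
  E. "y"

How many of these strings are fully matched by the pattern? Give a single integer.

4

A → no match
B → match
C → match
D → match
E → match
Total matched: 4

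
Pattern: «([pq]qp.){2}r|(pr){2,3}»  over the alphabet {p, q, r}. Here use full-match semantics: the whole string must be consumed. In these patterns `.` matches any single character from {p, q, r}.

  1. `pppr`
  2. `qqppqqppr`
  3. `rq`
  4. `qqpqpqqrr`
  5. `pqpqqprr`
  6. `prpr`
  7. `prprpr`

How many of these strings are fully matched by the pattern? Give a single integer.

3

1 → no match
2 → match
3 → no match
4 → no match
5 → no match
6 → match
7 → match
Total matched: 3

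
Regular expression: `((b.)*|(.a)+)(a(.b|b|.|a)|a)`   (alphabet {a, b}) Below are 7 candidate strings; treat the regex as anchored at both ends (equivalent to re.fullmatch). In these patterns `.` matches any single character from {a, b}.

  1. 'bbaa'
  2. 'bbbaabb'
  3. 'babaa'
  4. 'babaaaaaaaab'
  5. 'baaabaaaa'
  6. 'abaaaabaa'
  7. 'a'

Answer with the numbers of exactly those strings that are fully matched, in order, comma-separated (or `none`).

1, 2, 3, 4, 5, 7

1 → match
2 → match
3 → match
4 → match
5 → match
6 → no match
7 → match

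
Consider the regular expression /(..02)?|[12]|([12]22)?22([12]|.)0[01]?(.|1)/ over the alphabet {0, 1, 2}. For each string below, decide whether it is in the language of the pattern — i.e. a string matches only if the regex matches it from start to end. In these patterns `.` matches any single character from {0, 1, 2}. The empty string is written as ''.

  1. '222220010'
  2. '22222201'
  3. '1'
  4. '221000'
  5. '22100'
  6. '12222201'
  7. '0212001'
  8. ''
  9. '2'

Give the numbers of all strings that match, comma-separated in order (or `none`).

1, 2, 3, 4, 5, 6, 8, 9

1 → match
2 → match
3 → match
4 → match
5 → match
6 → match
7 → no match
8 → match
9 → match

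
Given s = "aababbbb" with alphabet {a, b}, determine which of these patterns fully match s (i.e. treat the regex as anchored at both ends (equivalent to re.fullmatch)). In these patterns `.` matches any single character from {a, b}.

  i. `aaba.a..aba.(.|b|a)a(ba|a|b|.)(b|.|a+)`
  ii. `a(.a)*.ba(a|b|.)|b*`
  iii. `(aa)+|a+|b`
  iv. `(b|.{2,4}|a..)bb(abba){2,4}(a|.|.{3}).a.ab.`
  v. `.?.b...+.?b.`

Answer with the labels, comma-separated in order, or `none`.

v

i → no match
ii → no match
iii → no match
iv → no match
v → match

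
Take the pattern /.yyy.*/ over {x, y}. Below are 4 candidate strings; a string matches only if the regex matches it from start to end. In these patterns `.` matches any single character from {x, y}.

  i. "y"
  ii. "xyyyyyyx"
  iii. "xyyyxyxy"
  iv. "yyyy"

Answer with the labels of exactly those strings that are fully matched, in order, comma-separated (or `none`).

ii, iii, iv

i → no match
ii → match
iii → match
iv → match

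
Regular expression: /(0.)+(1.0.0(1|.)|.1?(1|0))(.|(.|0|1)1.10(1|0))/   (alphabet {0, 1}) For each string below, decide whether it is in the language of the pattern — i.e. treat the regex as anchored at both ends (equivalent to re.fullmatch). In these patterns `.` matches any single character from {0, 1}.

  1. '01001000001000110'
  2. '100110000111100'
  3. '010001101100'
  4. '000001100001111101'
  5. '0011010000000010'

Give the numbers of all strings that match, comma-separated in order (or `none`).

1 → no match
2 → no match — must start with '0'
3 → no match
4 → match
5 → no match

4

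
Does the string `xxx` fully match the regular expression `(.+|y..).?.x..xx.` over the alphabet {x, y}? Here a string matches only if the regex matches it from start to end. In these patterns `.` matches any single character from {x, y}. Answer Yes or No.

No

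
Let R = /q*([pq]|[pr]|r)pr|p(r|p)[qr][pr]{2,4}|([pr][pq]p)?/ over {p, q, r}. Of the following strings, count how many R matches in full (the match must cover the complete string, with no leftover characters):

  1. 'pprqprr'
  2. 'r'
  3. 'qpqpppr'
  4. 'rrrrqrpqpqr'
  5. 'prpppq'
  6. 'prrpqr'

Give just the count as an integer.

0

1 → no match
2 → no match
3 → no match
4 → no match
5 → no match
6 → no match
Total matched: 0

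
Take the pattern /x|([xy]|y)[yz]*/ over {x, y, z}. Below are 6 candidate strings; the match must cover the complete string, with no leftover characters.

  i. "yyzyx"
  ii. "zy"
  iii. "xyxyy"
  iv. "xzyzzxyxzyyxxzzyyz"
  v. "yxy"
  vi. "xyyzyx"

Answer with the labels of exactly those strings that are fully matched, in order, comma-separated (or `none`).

i → no match
ii → no match
iii → no match
iv → no match
v → no match
vi → no match

none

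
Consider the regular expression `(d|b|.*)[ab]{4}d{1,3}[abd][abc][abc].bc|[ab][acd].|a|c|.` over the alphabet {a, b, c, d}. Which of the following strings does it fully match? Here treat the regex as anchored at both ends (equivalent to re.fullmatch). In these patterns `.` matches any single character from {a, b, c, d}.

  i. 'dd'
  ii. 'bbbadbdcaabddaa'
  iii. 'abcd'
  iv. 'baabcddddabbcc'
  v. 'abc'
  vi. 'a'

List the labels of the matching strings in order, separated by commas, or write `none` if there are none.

vi

i → no match
ii → no match
iii → no match
iv → no match
v → no match
vi → match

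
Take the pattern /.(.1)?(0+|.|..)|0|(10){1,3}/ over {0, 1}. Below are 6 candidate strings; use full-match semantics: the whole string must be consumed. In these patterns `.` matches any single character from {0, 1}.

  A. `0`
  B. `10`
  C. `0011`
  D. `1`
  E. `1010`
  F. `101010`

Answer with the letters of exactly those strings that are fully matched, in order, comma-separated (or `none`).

A → match
B → match
C → match
D → no match
E → match
F → match

A, B, C, E, F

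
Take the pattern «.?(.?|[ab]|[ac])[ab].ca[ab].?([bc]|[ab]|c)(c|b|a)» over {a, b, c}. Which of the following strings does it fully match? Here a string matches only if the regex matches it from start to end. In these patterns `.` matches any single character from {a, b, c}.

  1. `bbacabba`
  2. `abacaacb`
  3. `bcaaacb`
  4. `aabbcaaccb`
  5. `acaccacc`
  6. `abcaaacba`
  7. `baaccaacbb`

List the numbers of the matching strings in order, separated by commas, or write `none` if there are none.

1, 2, 4, 7

1 → match
2 → match
3 → no match
4 → match
5 → no match
6 → no match
7 → match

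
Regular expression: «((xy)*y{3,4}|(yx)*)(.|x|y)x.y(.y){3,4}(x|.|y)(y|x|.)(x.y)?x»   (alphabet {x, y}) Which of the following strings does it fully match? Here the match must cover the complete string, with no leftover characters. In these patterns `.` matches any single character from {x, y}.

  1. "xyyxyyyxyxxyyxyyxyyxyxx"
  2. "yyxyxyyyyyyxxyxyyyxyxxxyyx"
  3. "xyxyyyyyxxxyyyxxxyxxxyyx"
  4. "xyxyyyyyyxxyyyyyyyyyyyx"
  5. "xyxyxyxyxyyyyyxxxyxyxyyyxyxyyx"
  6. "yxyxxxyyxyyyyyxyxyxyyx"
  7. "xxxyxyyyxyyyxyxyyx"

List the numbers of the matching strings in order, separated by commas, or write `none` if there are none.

4, 5, 6, 7

1 → no match
2 → no match
3 → no match
4 → match
5 → match
6 → match
7 → match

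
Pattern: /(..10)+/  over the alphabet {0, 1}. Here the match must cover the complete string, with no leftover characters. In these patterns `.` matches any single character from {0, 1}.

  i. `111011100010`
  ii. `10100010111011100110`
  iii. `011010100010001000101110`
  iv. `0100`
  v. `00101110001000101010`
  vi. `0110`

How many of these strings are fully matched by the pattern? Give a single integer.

5

i → match
ii → match
iii → match
iv → no match — must end with `10`
v → match
vi → match
Total matched: 5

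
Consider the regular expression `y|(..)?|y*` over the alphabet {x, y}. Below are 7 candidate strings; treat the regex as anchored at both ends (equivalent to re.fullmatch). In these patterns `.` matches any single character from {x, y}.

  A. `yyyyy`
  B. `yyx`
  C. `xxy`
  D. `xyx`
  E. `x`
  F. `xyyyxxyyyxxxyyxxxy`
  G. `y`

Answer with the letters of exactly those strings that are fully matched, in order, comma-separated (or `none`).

A, G

A. `yyyyy` → match
B. `yyx` → no match
C. `xxy` → no match
D. `xyx` → no match
E. `x` → no match
F → no match
G. `y` → match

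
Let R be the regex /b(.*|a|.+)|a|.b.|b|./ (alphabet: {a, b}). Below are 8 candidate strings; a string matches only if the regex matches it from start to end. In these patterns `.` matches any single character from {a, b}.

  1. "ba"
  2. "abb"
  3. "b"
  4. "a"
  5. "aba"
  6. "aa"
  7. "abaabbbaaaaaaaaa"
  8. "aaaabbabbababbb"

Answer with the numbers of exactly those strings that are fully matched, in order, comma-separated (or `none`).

1 → match
2 → match
3 → match
4 → match
5 → match
6 → no match
7 → no match
8 → no match

1, 2, 3, 4, 5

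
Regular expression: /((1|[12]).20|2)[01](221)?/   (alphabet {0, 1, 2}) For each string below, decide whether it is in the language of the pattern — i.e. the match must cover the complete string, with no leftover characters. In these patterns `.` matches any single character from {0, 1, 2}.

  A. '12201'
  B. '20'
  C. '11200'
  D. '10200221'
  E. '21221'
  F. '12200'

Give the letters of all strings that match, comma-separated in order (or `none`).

A → match
B → match
C → match
D → match
E → match
F → match

A, B, C, D, E, F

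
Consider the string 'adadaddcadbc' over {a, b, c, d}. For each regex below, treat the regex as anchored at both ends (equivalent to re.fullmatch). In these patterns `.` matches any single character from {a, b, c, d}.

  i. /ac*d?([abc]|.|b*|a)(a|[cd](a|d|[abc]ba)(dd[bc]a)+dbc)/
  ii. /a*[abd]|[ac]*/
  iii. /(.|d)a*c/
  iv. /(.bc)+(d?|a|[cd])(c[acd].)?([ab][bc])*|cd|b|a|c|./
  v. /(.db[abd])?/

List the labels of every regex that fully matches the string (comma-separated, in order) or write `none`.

i → match
ii → no match
iii → no match
iv → no match
v → no match

i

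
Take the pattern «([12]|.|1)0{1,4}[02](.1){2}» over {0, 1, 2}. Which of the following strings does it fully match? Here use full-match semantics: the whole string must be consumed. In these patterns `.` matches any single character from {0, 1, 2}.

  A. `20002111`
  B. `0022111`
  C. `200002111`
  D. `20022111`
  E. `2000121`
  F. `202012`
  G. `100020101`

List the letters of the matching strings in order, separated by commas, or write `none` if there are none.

A, B, C, D, E, G

A → match
B → match
C → match
D → match
E → match
F → no match — must end with `1`
G → match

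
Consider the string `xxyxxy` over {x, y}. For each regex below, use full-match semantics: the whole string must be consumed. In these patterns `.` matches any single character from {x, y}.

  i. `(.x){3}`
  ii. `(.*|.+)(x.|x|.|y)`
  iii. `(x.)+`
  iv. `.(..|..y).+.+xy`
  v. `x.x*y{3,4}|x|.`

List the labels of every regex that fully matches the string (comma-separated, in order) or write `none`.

ii

i → no match — must end with `x`
ii → match
iii → no match
iv → no match
v → no match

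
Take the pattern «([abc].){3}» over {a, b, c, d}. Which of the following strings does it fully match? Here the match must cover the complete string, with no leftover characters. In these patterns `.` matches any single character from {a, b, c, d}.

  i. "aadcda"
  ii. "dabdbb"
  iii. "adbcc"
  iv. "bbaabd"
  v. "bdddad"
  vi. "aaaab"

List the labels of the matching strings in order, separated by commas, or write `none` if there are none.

i → no match
ii → no match
iii → no match
iv → match
v → no match
vi → no match

iv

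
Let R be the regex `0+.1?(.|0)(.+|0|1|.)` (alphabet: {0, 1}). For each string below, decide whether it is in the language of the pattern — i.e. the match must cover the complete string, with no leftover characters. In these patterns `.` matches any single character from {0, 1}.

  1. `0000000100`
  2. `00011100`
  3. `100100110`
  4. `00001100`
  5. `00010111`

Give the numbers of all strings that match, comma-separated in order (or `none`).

1 → match
2 → match
3 → no match — must start with `0`
4 → match
5 → match

1, 2, 4, 5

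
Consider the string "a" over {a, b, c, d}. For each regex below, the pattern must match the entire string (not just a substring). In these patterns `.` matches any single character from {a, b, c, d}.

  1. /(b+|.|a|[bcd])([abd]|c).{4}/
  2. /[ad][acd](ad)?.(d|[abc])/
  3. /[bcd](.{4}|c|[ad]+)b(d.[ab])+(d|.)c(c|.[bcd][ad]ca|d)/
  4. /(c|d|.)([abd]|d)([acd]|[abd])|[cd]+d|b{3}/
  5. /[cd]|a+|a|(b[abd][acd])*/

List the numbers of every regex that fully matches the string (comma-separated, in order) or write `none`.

1 → no match
2 → no match
3 → no match
4 → no match
5 → match

5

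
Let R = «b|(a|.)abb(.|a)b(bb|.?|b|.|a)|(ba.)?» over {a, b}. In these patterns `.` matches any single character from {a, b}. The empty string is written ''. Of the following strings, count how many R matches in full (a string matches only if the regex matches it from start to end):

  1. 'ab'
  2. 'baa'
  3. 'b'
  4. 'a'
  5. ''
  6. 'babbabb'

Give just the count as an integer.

4

1 → no match
2 → match
3 → match
4 → no match
5 → match
6 → match
Total matched: 4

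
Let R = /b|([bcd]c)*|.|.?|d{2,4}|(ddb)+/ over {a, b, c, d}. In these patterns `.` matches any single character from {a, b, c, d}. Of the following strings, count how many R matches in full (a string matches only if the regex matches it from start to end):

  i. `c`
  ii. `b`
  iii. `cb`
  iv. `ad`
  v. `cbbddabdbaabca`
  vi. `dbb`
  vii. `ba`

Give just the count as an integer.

i → match
ii → match
iii → no match
iv → no match
v → no match
vi → no match
vii → no match
Total matched: 2

2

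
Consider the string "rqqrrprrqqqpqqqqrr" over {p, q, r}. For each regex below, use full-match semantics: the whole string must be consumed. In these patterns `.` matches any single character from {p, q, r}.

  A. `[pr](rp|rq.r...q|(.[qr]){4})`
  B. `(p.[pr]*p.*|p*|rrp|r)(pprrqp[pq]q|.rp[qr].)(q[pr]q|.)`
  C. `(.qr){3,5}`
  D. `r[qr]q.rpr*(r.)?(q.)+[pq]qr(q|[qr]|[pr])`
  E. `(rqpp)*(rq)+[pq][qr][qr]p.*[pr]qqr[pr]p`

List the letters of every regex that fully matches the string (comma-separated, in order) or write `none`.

D

A → no match
B → no match
C → no match — must end with "qr"
D → match
E → no match — must end with "p"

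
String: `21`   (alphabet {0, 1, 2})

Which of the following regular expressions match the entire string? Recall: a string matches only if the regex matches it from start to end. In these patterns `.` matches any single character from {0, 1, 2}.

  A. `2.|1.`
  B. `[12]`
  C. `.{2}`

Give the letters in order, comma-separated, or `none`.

A → match
B → no match
C → match

A, C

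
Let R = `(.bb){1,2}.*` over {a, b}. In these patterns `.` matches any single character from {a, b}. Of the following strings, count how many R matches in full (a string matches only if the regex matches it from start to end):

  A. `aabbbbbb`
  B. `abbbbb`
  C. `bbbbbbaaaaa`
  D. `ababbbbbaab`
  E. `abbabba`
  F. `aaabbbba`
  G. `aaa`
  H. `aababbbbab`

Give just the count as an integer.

3

A → no match
B → match
C → match
D → no match
E → match
F → no match
G → no match
H → no match
Total matched: 3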